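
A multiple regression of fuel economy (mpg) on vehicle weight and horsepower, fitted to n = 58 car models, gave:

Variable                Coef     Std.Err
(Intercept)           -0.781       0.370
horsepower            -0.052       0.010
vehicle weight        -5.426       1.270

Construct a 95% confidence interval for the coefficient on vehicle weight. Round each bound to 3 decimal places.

Read off: b = -5.426, SE = 1.270 for vehicle weight.
df = n − k − 1 = 58 − 2 − 1 = 55.
t* = t_{0.025, 55} = 2.004045.
Margin = t* × SE = 2.004045 × 1.270 = 2.54514.
CI: -5.426 ± 2.54514 → (-7.971, -2.881).

(-7.971, -2.881)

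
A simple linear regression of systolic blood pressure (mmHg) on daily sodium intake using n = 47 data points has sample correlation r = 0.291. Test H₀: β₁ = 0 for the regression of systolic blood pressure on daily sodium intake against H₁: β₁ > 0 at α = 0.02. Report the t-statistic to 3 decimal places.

t = 2.040

t = r·√(n − 2)/√(1 − r²) = 0.291·√45/√0.915319 = 2.040.
df = n − 2 = 45.
One-sided p ≈ 0.0236, which is ≥ 0.02, so fail to reject H₀.
The data do not give significant evidence of a linear association between daily sodium intake and systolic blood pressure.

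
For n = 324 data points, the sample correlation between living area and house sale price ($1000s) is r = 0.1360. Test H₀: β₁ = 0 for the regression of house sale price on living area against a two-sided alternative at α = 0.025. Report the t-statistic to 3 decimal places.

t = r·√(n − 2)/√(1 − r²) = 0.1360·√322/√0.981504 = 2.463.
df = n − 2 = 322.
Two-sided p ≈ 0.0143, which is < 0.025, so reject H₀.
There is evidence of a linear association between living area and house sale price.

t = 2.463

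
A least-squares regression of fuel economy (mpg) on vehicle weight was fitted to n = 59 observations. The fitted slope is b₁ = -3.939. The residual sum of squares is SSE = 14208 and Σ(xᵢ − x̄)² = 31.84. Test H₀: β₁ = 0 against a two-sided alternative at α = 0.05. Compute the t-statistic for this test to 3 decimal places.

t = -1.408

MSE = SSE/(n − 2) = 14208/57 = 249.263.
SE(b₁) = √(MSE/Sₓₓ) = √(249.263/31.84) = 2.79797.
t = -3.939 / 2.79797 = -1.408.
df = n − 2 = 57.
Two-sided p ≈ 0.1646, which is ≥ 0.05, so fail to reject H₀.
The data do not give significant evidence of an association between vehicle weight and fuel economy.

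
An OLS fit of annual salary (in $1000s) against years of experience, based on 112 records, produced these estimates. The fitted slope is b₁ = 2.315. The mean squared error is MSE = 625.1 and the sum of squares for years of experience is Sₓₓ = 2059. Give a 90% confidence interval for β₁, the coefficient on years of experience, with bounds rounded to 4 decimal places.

(1.4010, 3.2290)

SE(b₁) = √(MSE/Sₓₓ) = √(625.1/2059) = 0.550994.
df = n − 2 = 110.
t* = t_{0.05, 110} = 1.658824.
Margin = t* × SE = 1.658824 × 0.550994 = 0.914002.
CI: 2.315 ± 0.914002 → (1.4010, 3.2290).
With 90% confidence, each one-unit increase in years of experience is associated with a change of between 1.4010 and 3.2290 $1000s in annual salary.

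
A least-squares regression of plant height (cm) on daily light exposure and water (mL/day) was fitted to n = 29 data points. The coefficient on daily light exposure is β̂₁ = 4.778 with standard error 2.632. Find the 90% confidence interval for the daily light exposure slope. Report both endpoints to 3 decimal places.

(0.289, 9.267)

df = n − k − 1 = 29 − 2 − 1 = 26.
t* = t_{0.05, 26} = 1.705618.
Margin = t* × SE = 1.705618 × 2.632 = 4.48919.
CI: 4.778 ± 4.48919 → (0.289, 9.267).
With 90% confidence, each one-unit increase in daily light exposure is associated with a change of between 0.289 and 9.267 cm in plant height, holding the other predictors fixed.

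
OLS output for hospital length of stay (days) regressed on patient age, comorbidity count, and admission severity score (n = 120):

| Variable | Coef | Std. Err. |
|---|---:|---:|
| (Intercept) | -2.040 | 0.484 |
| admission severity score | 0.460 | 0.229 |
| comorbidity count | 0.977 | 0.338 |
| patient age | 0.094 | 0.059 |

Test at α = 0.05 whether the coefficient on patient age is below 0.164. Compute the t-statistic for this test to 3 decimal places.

t = -1.186

Read off: b = 0.094, SE = 0.059 for patient age.
H₀: β₁ = 0.164 vs H₁: β₁ < 0.164.
t = (0.094 − 0.164) / 0.059 = -1.186.
df = n − k − 1 = 120 − 3 − 1 = 116.
One-sided p ≈ 0.1189, which is ≥ 0.05, so fail to reject H₀.
The data do not give significant evidence that the true slope on patient age is below 0.164 days per unit, holding the other predictors fixed.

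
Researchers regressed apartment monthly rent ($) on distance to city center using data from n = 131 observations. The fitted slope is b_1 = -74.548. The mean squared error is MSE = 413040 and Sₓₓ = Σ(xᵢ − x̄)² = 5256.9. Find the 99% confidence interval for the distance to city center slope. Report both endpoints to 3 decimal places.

SE(b_1) = √(MSE/Sₓₓ) = √(413040/5256.9) = 8.86403.
df = n − 2 = 129.
t* = t_{0.005, 129} = 2.614479.
Margin = t* × SE = 2.614479 × 8.86403 = 23.17482.
CI: -74.548 ± 23.17482 → (-97.723, -51.373).
With 99% confidence, each one-unit increase in distance to city center is associated with a change of between -97.723 and -51.373 $ in apartment monthly rent.

(-97.723, -51.373)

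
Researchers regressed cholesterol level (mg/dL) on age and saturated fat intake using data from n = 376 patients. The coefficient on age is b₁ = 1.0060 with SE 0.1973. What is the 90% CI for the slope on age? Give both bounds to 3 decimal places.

df = n − k − 1 = 376 − 2 − 1 = 373.
t* = t_{0.05, 373} = 1.648949.
Margin = t* × SE = 1.648949 × 0.1973 = 0.32534.
CI: 1.0060 ± 0.32534 → (0.681, 1.331).
With 90% confidence, each one-unit increase in age is associated with a change of between 0.681 and 1.331 mg/dL in cholesterol level, holding the other predictors fixed.

(0.681, 1.331)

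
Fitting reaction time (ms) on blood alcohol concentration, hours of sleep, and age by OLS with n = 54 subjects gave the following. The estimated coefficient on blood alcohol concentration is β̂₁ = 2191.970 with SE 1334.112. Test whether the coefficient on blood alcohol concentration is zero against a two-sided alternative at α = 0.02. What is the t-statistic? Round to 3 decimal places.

H₀: β₁ = 0 vs H₁: β₁ ≠ 0.
t = (β̂₁ − β₁⁰)/SE = 2191.970 / 1334.112 = 1.643.
df = n − k − 1 = 54 − 3 − 1 = 50.
Two-sided p ≈ 0.1067, which is ≥ 0.02, so fail to reject H₀.
The data do not give significant evidence of an association between blood alcohol concentration and reaction time, after adjusting for the other predictors.

t = 1.643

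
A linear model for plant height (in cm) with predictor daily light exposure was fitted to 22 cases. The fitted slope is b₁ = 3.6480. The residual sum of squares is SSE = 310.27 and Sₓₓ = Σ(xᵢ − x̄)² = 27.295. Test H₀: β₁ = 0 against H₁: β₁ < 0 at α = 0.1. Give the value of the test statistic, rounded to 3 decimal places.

MSE = SSE/(n − 2) = 310.27/20 = 15.5135.
SE(b₁) = √(MSE/Sₓₓ) = √(15.5135/27.295) = 0.753899.
t = 3.6480 / 0.753899 = 4.839.
df = n − 2 = 20.
One-sided p ≈ 1.0000, which is ≥ 0.1, so fail to reject H₀.
The data do not give significant evidence that the true slope on daily light exposure is negative.

t = 4.839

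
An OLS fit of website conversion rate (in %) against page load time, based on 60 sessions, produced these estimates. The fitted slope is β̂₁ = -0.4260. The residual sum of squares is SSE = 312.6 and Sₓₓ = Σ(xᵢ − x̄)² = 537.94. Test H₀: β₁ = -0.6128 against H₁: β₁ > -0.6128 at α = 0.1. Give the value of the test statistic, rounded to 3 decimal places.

MSE = SSE/(n − 2) = 312.6/58 = 5.38966.
SE(β̂₁) = √(MSE/Sₓₓ) = √(5.38966/537.94) = 0.100095.
t = (-0.4260 − (-0.6128)) / 0.100095 = 1.866.
df = n − 2 = 58.
One-sided p ≈ 0.0335, which is < 0.1, so reject H₀.
There is evidence that the true slope on page load time exceeds -0.6128 % per unit.

t = 1.866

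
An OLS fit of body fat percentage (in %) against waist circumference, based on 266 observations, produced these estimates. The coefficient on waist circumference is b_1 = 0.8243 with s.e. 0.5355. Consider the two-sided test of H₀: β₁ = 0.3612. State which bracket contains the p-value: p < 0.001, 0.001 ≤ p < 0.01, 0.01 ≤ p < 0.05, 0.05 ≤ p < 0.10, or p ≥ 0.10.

p ≥ 0.10

t = (0.8243 − 0.3612) / 0.5355 = 0.865.
df = n − 2 = 266 − 2 = 264.
Two-sided p = 2·P(T_{264} > |t|) ≈ 0.3879.
So p ≥ 0.10.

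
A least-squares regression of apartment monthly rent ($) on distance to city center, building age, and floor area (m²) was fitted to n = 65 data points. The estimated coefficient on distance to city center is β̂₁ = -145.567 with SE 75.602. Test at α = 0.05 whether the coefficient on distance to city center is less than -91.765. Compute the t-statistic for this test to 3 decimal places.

H₀: β₁ = -91.765 vs H₁: β₁ < -91.765.
t = (β̂₁ − β₁⁰)/SE = (-145.567 − (-91.765)) / 75.602 = -0.712.
df = n − k − 1 = 65 − 3 − 1 = 61.
One-sided p ≈ 0.2397, which is ≥ 0.05, so fail to reject H₀.
The data do not give significant evidence that the true slope on distance to city center is below -91.765 $ per unit, holding the other predictors fixed.

t = -0.712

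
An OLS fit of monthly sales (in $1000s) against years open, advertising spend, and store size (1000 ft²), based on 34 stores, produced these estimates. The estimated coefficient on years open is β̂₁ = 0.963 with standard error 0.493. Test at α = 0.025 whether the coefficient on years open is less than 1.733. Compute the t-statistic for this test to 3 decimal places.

t = -1.562

H₀: β₁ = 1.733 vs H₁: β₁ < 1.733.
t = (β̂₁ − β₁⁰)/SE = (0.963 − 1.733) / 0.493 = -1.562.
df = n − k − 1 = 34 − 3 − 1 = 30.
One-sided p ≈ 0.0644, which is ≥ 0.025, so fail to reject H₀.
The data do not give significant evidence that the true slope on years open is below 1.733 $1000s per unit, holding the other predictors fixed.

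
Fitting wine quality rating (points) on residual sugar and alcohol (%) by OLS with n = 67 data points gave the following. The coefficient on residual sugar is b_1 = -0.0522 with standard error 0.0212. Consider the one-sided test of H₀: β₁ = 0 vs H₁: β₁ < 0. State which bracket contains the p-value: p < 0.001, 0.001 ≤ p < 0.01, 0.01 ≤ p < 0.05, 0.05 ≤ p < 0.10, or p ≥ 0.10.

0.001 ≤ p < 0.01

t = -0.0522 / 0.0212 = -2.462.
df = n − k − 1 = 67 − 2 − 1 = 64.
One-sided p = P(T_{64} < t) ≈ 0.0083.
So 0.001 ≤ p < 0.01.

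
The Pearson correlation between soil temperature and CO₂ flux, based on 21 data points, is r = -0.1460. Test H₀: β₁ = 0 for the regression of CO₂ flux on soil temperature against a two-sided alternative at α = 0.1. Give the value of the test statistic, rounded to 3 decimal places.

t = -0.643

t = r·√(n − 2)/√(1 − r²) = -0.1460·√19/√0.978684 = -0.643.
df = n − 2 = 19.
Two-sided p ≈ 0.5277, which is ≥ 0.1, so fail to reject H₀.
The data do not give significant evidence of a linear association between soil temperature and CO₂ flux.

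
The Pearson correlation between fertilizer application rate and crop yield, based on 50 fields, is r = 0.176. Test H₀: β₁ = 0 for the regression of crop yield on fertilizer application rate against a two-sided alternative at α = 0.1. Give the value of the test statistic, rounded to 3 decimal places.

t = 1.239

t = r·√(n − 2)/√(1 − r²) = 0.176·√48/√0.969024 = 1.239.
df = n − 2 = 48.
Two-sided p ≈ 0.2215, which is ≥ 0.1, so fail to reject H₀.
The data do not give significant evidence of a linear association between fertilizer application rate and crop yield.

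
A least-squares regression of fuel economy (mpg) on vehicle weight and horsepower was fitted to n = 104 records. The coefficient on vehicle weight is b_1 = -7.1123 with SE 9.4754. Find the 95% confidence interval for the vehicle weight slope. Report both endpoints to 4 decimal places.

(-25.9089, 11.6843)

df = n − k − 1 = 104 − 2 − 1 = 101.
t* = t_{0.025, 101} = 1.983731.
Margin = t* × SE = 1.983731 × 9.4754 = 18.796645.
CI: -7.1123 ± 18.796645 → (-25.9089, 11.6843).
With 95% confidence, each one-unit increase in vehicle weight is associated with a change of between -25.9089 and 11.6843 mpg in fuel economy, holding the other predictors fixed.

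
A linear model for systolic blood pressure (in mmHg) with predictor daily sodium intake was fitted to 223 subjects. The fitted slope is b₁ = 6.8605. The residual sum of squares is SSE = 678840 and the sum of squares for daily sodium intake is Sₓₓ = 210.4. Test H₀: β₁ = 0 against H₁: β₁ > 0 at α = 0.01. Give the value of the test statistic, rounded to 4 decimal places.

MSE = SSE/(n − 2) = 678840/221 = 3071.67.
SE(b₁) = √(MSE/Sₓₓ) = √(3071.67/210.4) = 3.82089.
t = 6.8605 / 3.82089 = 1.7955.
df = n − 2 = 221.
One-sided p ≈ 0.0370, which is ≥ 0.01, so fail to reject H₀.
The data do not give significant evidence that the true slope on daily sodium intake is positive.

t = 1.7955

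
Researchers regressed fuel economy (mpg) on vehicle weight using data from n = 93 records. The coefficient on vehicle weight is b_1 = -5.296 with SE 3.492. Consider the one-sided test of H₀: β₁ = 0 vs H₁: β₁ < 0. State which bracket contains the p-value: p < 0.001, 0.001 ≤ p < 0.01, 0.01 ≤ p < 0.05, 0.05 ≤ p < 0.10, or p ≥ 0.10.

t = -5.296 / 3.492 = -1.517.
df = n − 2 = 93 − 2 = 91.
One-sided p = P(T_{91} < t) ≈ 0.0664.
So 0.05 ≤ p < 0.10.

0.05 ≤ p < 0.10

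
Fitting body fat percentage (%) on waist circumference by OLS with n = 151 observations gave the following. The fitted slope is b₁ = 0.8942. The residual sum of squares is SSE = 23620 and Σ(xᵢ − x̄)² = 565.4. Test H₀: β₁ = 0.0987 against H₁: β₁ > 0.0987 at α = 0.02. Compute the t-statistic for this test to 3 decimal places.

MSE = SSE/(n − 2) = 23620/149 = 158.523.
SE(b₁) = √(MSE/Sₓₓ) = √(158.523/565.4) = 0.529504.
t = (0.8942 − 0.0987) / 0.529504 = 1.502.
df = n − 2 = 149.
One-sided p ≈ 0.0676, which is ≥ 0.02, so fail to reject H₀.
The data do not give significant evidence that the true slope on waist circumference exceeds 0.0987 % per unit.

t = 1.502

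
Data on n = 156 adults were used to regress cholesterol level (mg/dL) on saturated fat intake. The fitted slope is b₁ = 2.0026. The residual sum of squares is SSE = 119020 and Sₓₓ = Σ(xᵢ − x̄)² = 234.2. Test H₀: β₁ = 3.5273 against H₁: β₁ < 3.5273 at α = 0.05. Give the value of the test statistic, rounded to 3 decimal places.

t = -0.839

MSE = SSE/(n − 2) = 119020/154 = 772.857.
SE(b₁) = √(MSE/Sₓₓ) = √(772.857/234.2) = 1.81659.
t = (2.0026 − 3.5273) / 1.81659 = -0.839.
df = n − 2 = 154.
One-sided p ≈ 0.2013, which is ≥ 0.05, so fail to reject H₀.
The data do not give significant evidence that the true slope on saturated fat intake is below 3.5273 mg/dL per unit.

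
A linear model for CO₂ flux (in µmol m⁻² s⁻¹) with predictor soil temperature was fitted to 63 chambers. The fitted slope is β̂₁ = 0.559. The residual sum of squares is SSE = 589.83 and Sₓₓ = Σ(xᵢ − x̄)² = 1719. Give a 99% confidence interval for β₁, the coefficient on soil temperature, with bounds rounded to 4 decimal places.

MSE = SSE/(n − 2) = 589.83/61 = 9.66934.
SE(β̂₁) = √(MSE/Sₓₓ) = √(9.66934/1719) = 0.0749999.
df = n − 2 = 61.
t* = t_{0.005, 61} = 2.658857.
Margin = t* × SE = 2.658857 × 0.0749999 = 0.199414.
CI: 0.559 ± 0.199414 → (0.3596, 0.7584).
With 99% confidence, each one-unit increase in soil temperature is associated with a change of between 0.3596 and 0.7584 µmol m⁻² s⁻¹ in CO₂ flux.

(0.3596, 0.7584)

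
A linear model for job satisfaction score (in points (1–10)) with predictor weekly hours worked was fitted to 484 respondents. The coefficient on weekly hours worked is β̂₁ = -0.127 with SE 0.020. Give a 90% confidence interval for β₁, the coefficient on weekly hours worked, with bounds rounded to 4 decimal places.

df = n − 2 = 484 − 2 = 482.
t* = t_{0.05, 482} = 1.648021.
Margin = t* × SE = 1.648021 × 0.020 = 0.032960.
CI: -0.127 ± 0.032960 → (-0.1600, -0.0940).
With 90% confidence, each one-unit increase in weekly hours worked is associated with a change of between -0.1600 and -0.0940 points (1–10) in job satisfaction score.

(-0.1600, -0.0940)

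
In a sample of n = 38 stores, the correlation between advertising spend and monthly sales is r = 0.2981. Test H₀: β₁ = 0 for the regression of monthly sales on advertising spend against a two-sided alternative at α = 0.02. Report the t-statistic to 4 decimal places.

t = 1.8738

t = r·√(n − 2)/√(1 − r²) = 0.2981·√36/√0.911136 = 1.8738.
df = n − 2 = 36.
Two-sided p ≈ 0.0691, which is ≥ 0.02, so fail to reject H₀.
The data do not give significant evidence of a linear association between advertising spend and monthly sales.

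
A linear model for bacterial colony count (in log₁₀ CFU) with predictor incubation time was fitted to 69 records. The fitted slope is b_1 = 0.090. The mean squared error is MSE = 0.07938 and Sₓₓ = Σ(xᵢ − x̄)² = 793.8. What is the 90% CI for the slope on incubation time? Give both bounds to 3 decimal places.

(0.073, 0.107)

SE(b_1) = √(MSE/Sₓₓ) = √(0.07938/793.8) = 0.01.
df = n − 2 = 67.
t* = t_{0.05, 67} = 1.667916.
Margin = t* × SE = 1.667916 × 0.01 = 0.01668.
CI: 0.090 ± 0.01668 → (0.073, 0.107).
With 90% confidence, each one-unit increase in incubation time is associated with a change of between 0.073 and 0.107 log₁₀ CFU in bacterial colony count.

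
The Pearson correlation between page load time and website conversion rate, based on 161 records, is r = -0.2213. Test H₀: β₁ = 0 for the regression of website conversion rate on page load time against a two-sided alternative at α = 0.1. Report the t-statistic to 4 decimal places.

t = r·√(n − 2)/√(1 − r²) = -0.2213·√159/√0.951026 = -2.8614.
df = n − 2 = 159.
Two-sided p ≈ 0.0048, which is < 0.1, so reject H₀.
There is evidence of a linear association between page load time and website conversion rate.

t = -2.8614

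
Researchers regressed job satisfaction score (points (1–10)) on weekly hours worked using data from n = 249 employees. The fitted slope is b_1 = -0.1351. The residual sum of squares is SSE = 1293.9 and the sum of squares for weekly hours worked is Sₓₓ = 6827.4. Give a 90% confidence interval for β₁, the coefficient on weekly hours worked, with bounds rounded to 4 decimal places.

MSE = SSE/(n − 2) = 1293.9/247 = 5.23846.
SE(b_1) = √(MSE/Sₓₓ) = √(5.23846/6827.4) = 0.0276996.
df = n − 2 = 247.
t* = t_{0.05, 247} = 1.651046.
Margin = t* × SE = 1.651046 × 0.0276996 = 0.045733.
CI: -0.1351 ± 0.045733 → (-0.1808, -0.0894).
With 90% confidence, each one-unit increase in weekly hours worked is associated with a change of between -0.1808 and -0.0894 points (1–10) in job satisfaction score.

(-0.1808, -0.0894)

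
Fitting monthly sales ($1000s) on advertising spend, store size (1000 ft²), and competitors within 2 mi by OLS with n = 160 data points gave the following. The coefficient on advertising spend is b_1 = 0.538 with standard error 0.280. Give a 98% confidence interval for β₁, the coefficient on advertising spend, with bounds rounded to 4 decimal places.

(-0.1201, 1.1961)

df = n − k − 1 = 160 − 3 − 1 = 156.
t* = t_{0.01, 156} = 2.350489.
Margin = t* × SE = 2.350489 × 0.280 = 0.658137.
CI: 0.538 ± 0.658137 → (-0.1201, 1.1961).
With 98% confidence, each one-unit increase in advertising spend is associated with a change of between -0.1201 and 1.1961 $1000s in monthly sales, holding the other predictors fixed.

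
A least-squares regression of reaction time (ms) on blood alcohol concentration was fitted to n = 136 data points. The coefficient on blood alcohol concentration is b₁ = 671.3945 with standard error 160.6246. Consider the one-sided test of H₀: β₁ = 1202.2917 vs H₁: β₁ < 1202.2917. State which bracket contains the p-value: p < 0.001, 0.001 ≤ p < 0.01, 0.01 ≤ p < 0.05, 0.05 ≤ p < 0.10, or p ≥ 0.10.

t = (671.3945 − 1202.2917) / 160.6246 = -3.305.
df = n − 2 = 136 − 2 = 134.
One-sided p = P(T_{134} < t) ≈ 0.0006.
So p < 0.001.

p < 0.001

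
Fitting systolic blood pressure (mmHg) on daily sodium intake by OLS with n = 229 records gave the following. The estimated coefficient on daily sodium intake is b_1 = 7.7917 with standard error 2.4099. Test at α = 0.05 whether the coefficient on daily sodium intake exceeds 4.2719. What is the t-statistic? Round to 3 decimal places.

t = 1.461

H₀: β₁ = 4.2719 vs H₁: β₁ > 4.2719.
t = (b_1 − β₁⁰)/SE = (7.7917 − 4.2719) / 2.4099 = 1.461.
df = n − 2 = 229 − 2 = 227.
One-sided p ≈ 0.0728, which is ≥ 0.05, so fail to reject H₀.
The data do not give significant evidence that the true slope on daily sodium intake exceeds 4.2719 mmHg per unit.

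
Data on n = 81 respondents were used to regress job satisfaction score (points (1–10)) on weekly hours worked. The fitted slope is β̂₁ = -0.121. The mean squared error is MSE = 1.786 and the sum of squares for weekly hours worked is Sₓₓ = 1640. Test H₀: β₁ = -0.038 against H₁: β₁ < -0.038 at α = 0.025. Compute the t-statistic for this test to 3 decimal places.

t = -2.515

SE(β̂₁) = √(MSE/Sₓₓ) = √(1.786/1640) = 0.0330004.
t = (-0.121 − (-0.038)) / 0.0330004 = -2.515.
df = n − 2 = 79.
One-sided p ≈ 0.0070, which is < 0.025, so reject H₀.
There is evidence that the true slope on weekly hours worked is below -0.038 points (1–10) per unit.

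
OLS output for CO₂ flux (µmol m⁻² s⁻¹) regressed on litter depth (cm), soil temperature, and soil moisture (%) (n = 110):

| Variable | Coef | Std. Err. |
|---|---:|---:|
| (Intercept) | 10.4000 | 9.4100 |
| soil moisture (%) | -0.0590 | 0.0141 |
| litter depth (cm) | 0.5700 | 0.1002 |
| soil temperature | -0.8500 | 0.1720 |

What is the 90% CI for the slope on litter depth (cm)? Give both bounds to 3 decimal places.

(0.404, 0.736)

Read off: b = 0.5700, SE = 0.1002 for litter depth (cm).
df = n − k − 1 = 110 − 3 − 1 = 106.
t* = t_{0.05, 106} = 1.659356.
Margin = t* × SE = 1.659356 × 0.1002 = 0.16627.
CI: 0.5700 ± 0.16627 → (0.404, 0.736).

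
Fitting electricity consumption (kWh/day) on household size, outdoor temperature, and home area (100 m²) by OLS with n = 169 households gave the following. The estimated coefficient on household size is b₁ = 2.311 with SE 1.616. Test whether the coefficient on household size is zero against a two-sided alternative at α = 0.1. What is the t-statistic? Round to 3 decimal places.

H₀: β₁ = 0 vs H₁: β₁ ≠ 0.
t = (b₁ − β₁⁰)/SE = 2.311 / 1.616 = 1.430.
df = n − k − 1 = 169 − 3 − 1 = 165.
Two-sided p ≈ 0.1546, which is ≥ 0.1, so fail to reject H₀.
The data do not give significant evidence of an association between household size and electricity consumption, after adjusting for the other predictors.

t = 1.430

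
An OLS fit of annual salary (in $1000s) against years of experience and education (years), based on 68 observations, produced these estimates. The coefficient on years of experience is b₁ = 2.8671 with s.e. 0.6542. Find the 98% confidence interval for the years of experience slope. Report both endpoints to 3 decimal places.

df = n − k − 1 = 68 − 2 − 1 = 65.
t* = t_{0.01, 65} = 2.385097.
Margin = t* × SE = 2.385097 × 0.6542 = 1.56033.
CI: 2.8671 ± 1.56033 → (1.307, 4.427).
With 98% confidence, each one-unit increase in years of experience is associated with a change of between 1.307 and 4.427 $1000s in annual salary, holding the other predictors fixed.

(1.307, 4.427)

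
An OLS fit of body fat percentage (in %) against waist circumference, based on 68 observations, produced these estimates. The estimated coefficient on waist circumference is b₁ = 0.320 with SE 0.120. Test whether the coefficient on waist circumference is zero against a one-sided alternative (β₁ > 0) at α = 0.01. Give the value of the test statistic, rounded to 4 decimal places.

t = 2.6667

H₀: β₁ = 0 vs H₁: β₁ > 0.
t = (b₁ − β₁⁰)/SE = 0.320 / 0.120 = 2.6667.
df = n − 2 = 68 − 2 = 66.
One-sided p ≈ 0.0048, which is < 0.01, so reject H₀.
There is evidence that the true slope on waist circumference is positive.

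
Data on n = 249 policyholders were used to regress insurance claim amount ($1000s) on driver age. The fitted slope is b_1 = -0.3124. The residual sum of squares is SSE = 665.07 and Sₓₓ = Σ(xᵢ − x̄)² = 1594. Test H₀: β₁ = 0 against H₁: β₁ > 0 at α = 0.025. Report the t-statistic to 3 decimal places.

MSE = SSE/(n − 2) = 665.07/247 = 2.69259.
SE(b_1) = √(MSE/Sₓₓ) = √(2.69259/1594) = 0.0410999.
t = -0.3124 / 0.0410999 = -7.601.
df = n − 2 = 247.
One-sided p ≈ 1.0000, which is ≥ 0.025, so fail to reject H₀.
The data do not give significant evidence that the true slope on driver age is positive.

t = -7.601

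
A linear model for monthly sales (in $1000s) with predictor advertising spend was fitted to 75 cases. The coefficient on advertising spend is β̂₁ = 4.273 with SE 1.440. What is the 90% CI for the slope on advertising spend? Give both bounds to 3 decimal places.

df = n − 2 = 75 − 2 = 73.
t* = t_{0.05, 73} = 1.665996.
Margin = t* × SE = 1.665996 × 1.440 = 2.39903.
CI: 4.273 ± 2.39903 → (1.874, 6.672).
With 90% confidence, each one-unit increase in advertising spend is associated with a change of between 1.874 and 6.672 $1000s in monthly sales.

(1.874, 6.672)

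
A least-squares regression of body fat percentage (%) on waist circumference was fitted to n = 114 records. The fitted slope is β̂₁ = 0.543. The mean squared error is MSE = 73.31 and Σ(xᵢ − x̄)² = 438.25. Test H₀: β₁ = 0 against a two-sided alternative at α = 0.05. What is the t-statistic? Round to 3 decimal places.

t = 1.328

SE(β̂₁) = √(MSE/Sₓₓ) = √(73.31/438.25) = 0.408997.
t = 0.543 / 0.408997 = 1.328.
df = n − 2 = 112.
Two-sided p ≈ 0.1870, which is ≥ 0.05, so fail to reject H₀.
The data do not give significant evidence of an association between waist circumference and body fat percentage.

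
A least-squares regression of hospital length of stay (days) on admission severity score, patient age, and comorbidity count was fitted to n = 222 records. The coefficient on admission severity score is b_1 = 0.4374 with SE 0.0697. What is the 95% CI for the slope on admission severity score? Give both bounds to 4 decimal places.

(0.3000, 0.5748)

df = n − k − 1 = 222 − 3 − 1 = 218.
t* = t_{0.025, 218} = 1.970906.
Margin = t* × SE = 1.970906 × 0.0697 = 0.137372.
CI: 0.4374 ± 0.137372 → (0.3000, 0.5748).
With 95% confidence, each one-unit increase in admission severity score is associated with a change of between 0.3000 and 0.5748 days in hospital length of stay, holding the other predictors fixed.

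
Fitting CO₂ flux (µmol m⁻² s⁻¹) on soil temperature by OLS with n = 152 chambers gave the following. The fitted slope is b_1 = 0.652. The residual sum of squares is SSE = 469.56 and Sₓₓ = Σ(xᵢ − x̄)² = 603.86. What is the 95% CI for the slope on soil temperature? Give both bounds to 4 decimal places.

(0.5097, 0.7943)

MSE = SSE/(n − 2) = 469.56/150 = 3.1304.
SE(b_1) = √(MSE/Sₓₓ) = √(3.1304/603.86) = 0.0719999.
df = n − 2 = 150.
t* = t_{0.025, 150} = 1.975905.
Margin = t* × SE = 1.975905 × 0.0719999 = 0.142265.
CI: 0.652 ± 0.142265 → (0.5097, 0.7943).
With 95% confidence, each one-unit increase in soil temperature is associated with a change of between 0.5097 and 0.7943 µmol m⁻² s⁻¹ in CO₂ flux.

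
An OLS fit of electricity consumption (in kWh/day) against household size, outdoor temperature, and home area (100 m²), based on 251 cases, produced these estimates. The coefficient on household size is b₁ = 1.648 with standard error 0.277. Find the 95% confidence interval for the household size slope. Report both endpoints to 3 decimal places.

(1.102, 2.194)

df = n − k − 1 = 251 − 3 − 1 = 247.
t* = t_{0.025, 247} = 1.969615.
Margin = t* × SE = 1.969615 × 0.277 = 0.54558.
CI: 1.648 ± 0.54558 → (1.102, 2.194).
With 95% confidence, each one-unit increase in household size is associated with a change of between 1.102 and 2.194 kWh/day in electricity consumption, holding the other predictors fixed.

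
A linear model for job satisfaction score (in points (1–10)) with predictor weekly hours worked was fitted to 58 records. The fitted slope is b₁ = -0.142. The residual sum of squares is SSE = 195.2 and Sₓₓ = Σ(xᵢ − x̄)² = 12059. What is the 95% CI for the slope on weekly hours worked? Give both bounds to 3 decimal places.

MSE = SSE/(n − 2) = 195.2/56 = 3.48571.
SE(b₁) = √(MSE/Sₓₓ) = √(3.48571/12059) = 0.0170016.
df = n − 2 = 56.
t* = t_{0.025, 56} = 2.003241.
Margin = t* × SE = 2.003241 × 0.0170016 = 0.03406.
CI: -0.142 ± 0.03406 → (-0.176, -0.108).
With 95% confidence, each one-unit increase in weekly hours worked is associated with a change of between -0.176 and -0.108 points (1–10) in job satisfaction score.

(-0.176, -0.108)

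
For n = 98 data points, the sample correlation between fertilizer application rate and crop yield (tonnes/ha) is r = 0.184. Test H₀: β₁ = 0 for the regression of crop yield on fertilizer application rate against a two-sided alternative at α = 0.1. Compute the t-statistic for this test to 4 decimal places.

t = 1.8341

t = r·√(n − 2)/√(1 − r²) = 0.184·√96/√0.966144 = 1.8341.
df = n − 2 = 96.
Two-sided p ≈ 0.0697, which is < 0.1, so reject H₀.
There is evidence of a linear association between fertilizer application rate and crop yield.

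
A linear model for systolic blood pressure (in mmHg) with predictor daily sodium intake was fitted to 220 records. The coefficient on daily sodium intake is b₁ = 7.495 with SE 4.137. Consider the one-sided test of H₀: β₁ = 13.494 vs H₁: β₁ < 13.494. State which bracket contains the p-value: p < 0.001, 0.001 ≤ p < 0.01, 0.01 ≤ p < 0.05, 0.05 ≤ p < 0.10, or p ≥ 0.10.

t = (7.495 − 13.494) / 4.137 = -1.450.
df = n − 2 = 220 − 2 = 218.
One-sided p = P(T_{218} < t) ≈ 0.0742.
So 0.05 ≤ p < 0.10.

0.05 ≤ p < 0.10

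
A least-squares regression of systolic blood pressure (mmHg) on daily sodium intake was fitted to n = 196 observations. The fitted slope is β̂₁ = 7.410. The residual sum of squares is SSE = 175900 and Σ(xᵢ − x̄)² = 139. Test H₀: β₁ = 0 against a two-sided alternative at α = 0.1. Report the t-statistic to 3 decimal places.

MSE = SSE/(n − 2) = 175900/194 = 906.701.
SE(β̂₁) = √(MSE/Sₓₓ) = √(906.701/139) = 2.55402.
t = 7.410 / 2.55402 = 2.901.
df = n − 2 = 194.
Two-sided p ≈ 0.0041, which is < 0.1, so reject H₀.
There is evidence that daily sodium intake is associated with systolic blood pressure.

t = 2.901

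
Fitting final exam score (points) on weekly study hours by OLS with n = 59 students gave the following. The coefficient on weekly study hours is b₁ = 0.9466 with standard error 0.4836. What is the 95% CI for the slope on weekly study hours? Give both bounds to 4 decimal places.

df = n − 2 = 59 − 2 = 57.
t* = t_{0.025, 57} = 2.002465.
Margin = t* × SE = 2.002465 × 0.4836 = 0.968392.
CI: 0.9466 ± 0.968392 → (-0.0218, 1.9150).
With 95% confidence, each one-unit increase in weekly study hours is associated with a change of between -0.0218 and 1.9150 points in final exam score.

(-0.0218, 1.9150)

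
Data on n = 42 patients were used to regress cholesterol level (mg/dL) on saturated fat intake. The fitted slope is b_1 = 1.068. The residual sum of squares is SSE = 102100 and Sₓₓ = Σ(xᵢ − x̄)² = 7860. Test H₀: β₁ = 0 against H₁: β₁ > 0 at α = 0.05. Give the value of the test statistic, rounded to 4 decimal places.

t = 1.8741

MSE = SSE/(n − 2) = 102100/40 = 2552.5.
SE(b_1) = √(MSE/Sₓₓ) = √(2552.5/7860) = 0.569864.
t = 1.068 / 0.569864 = 1.8741.
df = n − 2 = 40.
One-sided p ≈ 0.0341, which is < 0.05, so reject H₀.
There is evidence that the true slope on saturated fat intake is positive.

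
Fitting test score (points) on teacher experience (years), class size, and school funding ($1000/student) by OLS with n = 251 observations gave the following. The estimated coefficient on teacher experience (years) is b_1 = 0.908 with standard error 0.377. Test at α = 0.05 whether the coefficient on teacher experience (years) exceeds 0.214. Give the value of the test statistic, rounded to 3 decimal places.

t = 1.841

H₀: β₁ = 0.214 vs H₁: β₁ > 0.214.
t = (b_1 − β₁⁰)/SE = (0.908 − 0.214) / 0.377 = 1.841.
df = n − k − 1 = 251 − 3 − 1 = 247.
One-sided p ≈ 0.0334, which is < 0.05, so reject H₀.
There is evidence that the true slope on teacher experience (years) exceeds 0.214 points per unit, holding the other predictors fixed.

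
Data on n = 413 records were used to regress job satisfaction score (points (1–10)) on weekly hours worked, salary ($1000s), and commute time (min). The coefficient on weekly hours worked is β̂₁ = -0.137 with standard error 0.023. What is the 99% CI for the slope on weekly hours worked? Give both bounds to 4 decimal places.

df = n − k − 1 = 413 − 3 − 1 = 409.
t* = t_{0.005, 409} = 2.587903.
Margin = t* × SE = 2.587903 × 0.023 = 0.059522.
CI: -0.137 ± 0.059522 → (-0.1965, -0.0775).
With 99% confidence, each one-unit increase in weekly hours worked is associated with a change of between -0.1965 and -0.0775 points (1–10) in job satisfaction score, holding the other predictors fixed.

(-0.1965, -0.0775)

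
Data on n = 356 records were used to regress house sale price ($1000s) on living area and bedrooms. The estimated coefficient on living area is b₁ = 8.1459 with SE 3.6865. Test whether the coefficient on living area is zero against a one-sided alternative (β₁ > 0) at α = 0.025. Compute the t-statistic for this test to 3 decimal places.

t = 2.210

H₀: β₁ = 0 vs H₁: β₁ > 0.
t = (b₁ − β₁⁰)/SE = 8.1459 / 3.6865 = 2.210.
df = n − k − 1 = 356 − 2 − 1 = 353.
One-sided p ≈ 0.0139, which is < 0.025, so reject H₀.
There is evidence that the true slope on living area is positive, holding the other predictors fixed.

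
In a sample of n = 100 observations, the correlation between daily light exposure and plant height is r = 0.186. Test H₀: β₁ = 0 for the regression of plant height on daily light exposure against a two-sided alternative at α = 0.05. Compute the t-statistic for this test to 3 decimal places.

t = r·√(n − 2)/√(1 − r²) = 0.186·√98/√0.965404 = 1.874.
df = n − 2 = 98.
Two-sided p ≈ 0.0639, which is ≥ 0.05, so fail to reject H₀.
The data do not give significant evidence of a linear association between daily light exposure and plant height.

t = 1.874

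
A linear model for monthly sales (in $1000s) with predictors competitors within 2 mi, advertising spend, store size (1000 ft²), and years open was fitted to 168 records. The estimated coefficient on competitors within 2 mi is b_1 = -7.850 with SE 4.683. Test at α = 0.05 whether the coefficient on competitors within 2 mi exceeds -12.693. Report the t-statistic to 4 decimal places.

t = 1.0342

H₀: β₁ = -12.693 vs H₁: β₁ > -12.693.
t = (b_1 − β₁⁰)/SE = (-7.850 − (-12.693)) / 4.683 = 1.0342.
df = n − k − 1 = 168 − 4 − 1 = 163.
One-sided p ≈ 0.1513, which is ≥ 0.05, so fail to reject H₀.
The data do not give significant evidence that the true slope on competitors within 2 mi exceeds -12.693 $1000s per unit, holding the other predictors fixed.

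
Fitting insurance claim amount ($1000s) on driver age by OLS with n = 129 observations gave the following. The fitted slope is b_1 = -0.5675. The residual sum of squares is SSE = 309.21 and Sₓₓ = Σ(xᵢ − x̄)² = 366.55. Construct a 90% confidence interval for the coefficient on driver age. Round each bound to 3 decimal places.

(-0.703, -0.432)

MSE = SSE/(n − 2) = 309.21/127 = 2.43472.
SE(b_1) = √(MSE/Sₓₓ) = √(2.43472/366.55) = 0.0815001.
df = n − 2 = 127.
t* = t_{0.05, 127} = 1.65694.
Margin = t* × SE = 1.65694 × 0.0815001 = 0.13504.
CI: -0.5675 ± 0.13504 → (-0.703, -0.432).
With 90% confidence, each one-unit increase in driver age is associated with a change of between -0.703 and -0.432 $1000s in insurance claim amount.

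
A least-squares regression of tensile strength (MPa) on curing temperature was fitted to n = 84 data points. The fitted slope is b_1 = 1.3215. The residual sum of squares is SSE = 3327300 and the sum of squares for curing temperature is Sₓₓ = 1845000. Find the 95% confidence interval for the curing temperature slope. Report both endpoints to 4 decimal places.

(1.0265, 1.6165)

MSE = SSE/(n − 2) = 3327300/82 = 40576.8.
SE(b_1) = √(MSE/Sₓₓ) = √(40576.8/1845000) = 0.1483.
df = n − 2 = 82.
t* = t_{0.025, 82} = 1.989319.
Margin = t* × SE = 1.989319 × 0.1483 = 0.295016.
CI: 1.3215 ± 0.295016 → (1.0265, 1.6165).
With 95% confidence, each one-unit increase in curing temperature is associated with a change of between 1.0265 and 1.6165 MPa in tensile strength.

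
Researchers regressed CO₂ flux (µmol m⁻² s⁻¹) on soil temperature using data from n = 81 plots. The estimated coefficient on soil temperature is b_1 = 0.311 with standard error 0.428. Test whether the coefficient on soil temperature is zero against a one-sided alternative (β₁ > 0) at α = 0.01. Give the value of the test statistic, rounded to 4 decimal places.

t = 0.7266

H₀: β₁ = 0 vs H₁: β₁ > 0.
t = (b_1 − β₁⁰)/SE = 0.311 / 0.428 = 0.7266.
df = n − 2 = 81 − 2 = 79.
One-sided p ≈ 0.2348, which is ≥ 0.01, so fail to reject H₀.
The data do not give significant evidence that the true slope on soil temperature is positive.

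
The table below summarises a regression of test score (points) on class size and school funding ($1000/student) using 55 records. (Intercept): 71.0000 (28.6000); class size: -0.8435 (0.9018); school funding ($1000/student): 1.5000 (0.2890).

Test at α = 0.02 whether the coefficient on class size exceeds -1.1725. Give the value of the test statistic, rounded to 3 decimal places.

Read off: b = -0.8435, SE = 0.9018 for class size.
H₀: β₁ = -1.1725 vs H₁: β₁ > -1.1725.
t = (-0.8435 − (-1.1725)) / 0.9018 = 0.365.
df = n − k − 1 = 55 − 2 − 1 = 52.
One-sided p ≈ 0.3584, which is ≥ 0.02, so fail to reject H₀.
The data do not give significant evidence that the true slope on class size exceeds -1.1725 points per unit, holding the other predictors fixed.

t = 0.365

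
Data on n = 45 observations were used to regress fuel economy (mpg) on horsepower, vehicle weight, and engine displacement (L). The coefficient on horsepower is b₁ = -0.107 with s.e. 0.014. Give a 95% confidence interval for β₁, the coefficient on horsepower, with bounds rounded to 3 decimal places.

df = n − k − 1 = 45 − 3 − 1 = 41.
t* = t_{0.025, 41} = 2.019541.
Margin = t* × SE = 2.019541 × 0.014 = 0.02827.
CI: -0.107 ± 0.02827 → (-0.135, -0.079).
With 95% confidence, each one-unit increase in horsepower is associated with a change of between -0.135 and -0.079 mpg in fuel economy, holding the other predictors fixed.

(-0.135, -0.079)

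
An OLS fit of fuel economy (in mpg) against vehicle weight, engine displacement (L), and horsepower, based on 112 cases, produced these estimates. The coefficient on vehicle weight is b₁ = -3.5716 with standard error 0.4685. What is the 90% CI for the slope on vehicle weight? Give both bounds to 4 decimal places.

df = n − k − 1 = 112 − 3 − 1 = 108.
t* = t_{0.05, 108} = 1.659085.
Margin = t* × SE = 1.659085 × 0.4685 = 0.777281.
CI: -3.5716 ± 0.777281 → (-4.3489, -2.7943).
With 90% confidence, each one-unit increase in vehicle weight is associated with a change of between -4.3489 and -2.7943 mpg in fuel economy, holding the other predictors fixed.

(-4.3489, -2.7943)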